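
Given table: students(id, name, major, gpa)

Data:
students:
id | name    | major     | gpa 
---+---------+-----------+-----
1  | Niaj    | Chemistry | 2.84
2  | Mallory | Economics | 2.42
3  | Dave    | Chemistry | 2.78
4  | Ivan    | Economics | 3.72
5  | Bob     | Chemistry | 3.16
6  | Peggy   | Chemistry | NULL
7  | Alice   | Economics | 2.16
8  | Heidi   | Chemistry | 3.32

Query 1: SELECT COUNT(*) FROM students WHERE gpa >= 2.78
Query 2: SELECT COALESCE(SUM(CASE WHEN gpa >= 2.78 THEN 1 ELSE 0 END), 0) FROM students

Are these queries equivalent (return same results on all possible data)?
Yes, equivalent

Both queries return: [(5,)]

Reason: COUNT with WHERE vs conditional SUM (COALESCE handles empty-table NULL)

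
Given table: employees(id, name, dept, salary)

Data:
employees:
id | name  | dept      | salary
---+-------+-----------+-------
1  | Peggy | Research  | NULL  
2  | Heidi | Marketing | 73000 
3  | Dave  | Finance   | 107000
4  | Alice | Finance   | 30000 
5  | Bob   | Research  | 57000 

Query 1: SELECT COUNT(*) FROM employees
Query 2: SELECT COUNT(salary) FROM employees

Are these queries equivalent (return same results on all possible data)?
No, not equivalent

Query 1 returns: [(5,)]
Query 2 returns: [(4,)]

Reason: COUNT(*) includes NULLs, COUNT(column) excludes them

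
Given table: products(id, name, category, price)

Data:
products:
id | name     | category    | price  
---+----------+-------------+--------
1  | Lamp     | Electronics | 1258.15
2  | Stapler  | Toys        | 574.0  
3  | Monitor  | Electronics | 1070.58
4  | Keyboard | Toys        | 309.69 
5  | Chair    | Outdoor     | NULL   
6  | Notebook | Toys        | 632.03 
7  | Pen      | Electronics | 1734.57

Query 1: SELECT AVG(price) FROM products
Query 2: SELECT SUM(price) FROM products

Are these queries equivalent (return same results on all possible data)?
No, not equivalent

Query 1 returns: [(929.8366666666666,)]
Query 2 returns: [(5579.0199999999995,)]

Reason: AVG vs SUM give different aggregate values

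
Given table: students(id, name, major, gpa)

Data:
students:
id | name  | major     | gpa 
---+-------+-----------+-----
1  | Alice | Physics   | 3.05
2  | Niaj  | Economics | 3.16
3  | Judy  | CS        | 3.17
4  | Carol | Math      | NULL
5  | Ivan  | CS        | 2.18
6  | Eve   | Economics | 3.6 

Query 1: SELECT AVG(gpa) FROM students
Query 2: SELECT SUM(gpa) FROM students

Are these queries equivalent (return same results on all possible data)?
No, not equivalent

Query 1 returns: [(3.032,)]
Query 2 returns: [(15.16,)]

Reason: AVG vs SUM give different aggregate values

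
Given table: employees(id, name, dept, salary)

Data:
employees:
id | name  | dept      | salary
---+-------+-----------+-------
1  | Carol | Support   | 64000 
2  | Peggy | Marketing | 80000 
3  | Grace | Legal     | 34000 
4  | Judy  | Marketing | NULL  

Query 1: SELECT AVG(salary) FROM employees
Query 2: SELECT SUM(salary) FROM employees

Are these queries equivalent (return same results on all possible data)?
No, not equivalent

Query 1 returns: [(59333.333333333336,)]
Query 2 returns: [(178000,)]

Reason: AVG vs SUM give different aggregate values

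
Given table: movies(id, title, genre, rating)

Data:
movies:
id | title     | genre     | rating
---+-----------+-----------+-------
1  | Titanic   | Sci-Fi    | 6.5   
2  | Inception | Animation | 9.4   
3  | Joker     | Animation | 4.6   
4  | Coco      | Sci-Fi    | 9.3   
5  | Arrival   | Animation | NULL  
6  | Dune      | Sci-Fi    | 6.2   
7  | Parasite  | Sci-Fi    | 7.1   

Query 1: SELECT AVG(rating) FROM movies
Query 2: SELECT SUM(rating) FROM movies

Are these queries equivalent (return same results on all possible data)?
No, not equivalent

Query 1 returns: [(7.183333333333334,)]
Query 2 returns: [(43.1,)]

Reason: AVG vs SUM give different aggregate values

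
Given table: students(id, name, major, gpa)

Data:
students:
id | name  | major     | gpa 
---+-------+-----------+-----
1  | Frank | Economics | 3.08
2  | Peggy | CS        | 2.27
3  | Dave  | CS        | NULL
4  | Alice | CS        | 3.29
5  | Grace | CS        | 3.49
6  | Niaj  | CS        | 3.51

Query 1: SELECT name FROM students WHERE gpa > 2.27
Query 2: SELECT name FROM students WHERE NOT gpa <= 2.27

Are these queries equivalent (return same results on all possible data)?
Yes, equivalent

Both queries return: [('Alice',), ('Frank',), ('Grace',), ('Niaj',)]

Reason: Both filter gpa > 2.27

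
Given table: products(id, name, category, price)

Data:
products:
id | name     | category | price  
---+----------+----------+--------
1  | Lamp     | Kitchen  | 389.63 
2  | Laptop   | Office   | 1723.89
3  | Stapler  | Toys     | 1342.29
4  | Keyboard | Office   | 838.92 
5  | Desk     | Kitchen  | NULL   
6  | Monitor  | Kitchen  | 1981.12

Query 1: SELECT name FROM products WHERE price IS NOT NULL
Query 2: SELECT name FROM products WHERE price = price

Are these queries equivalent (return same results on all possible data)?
Yes, equivalent

Both queries return: [('Keyboard',), ('Lamp',), ('Laptop',), ('Monitor',), ('Stapler',)]

Reason: IS NOT NULL vs self-equality (both exclude NULLs)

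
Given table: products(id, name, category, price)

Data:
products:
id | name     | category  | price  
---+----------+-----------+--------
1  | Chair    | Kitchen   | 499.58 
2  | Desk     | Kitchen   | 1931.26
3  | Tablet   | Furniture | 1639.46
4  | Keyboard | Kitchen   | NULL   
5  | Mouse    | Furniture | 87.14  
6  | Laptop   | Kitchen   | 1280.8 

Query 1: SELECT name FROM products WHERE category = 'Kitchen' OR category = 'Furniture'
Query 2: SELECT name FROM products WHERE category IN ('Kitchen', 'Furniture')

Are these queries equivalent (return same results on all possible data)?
Yes, equivalent

Both queries return: [('Chair',), ('Desk',), ('Keyboard',), ('Laptop',), ('Mouse',), ('Tablet',)]

Reason: OR vs IN are equivalent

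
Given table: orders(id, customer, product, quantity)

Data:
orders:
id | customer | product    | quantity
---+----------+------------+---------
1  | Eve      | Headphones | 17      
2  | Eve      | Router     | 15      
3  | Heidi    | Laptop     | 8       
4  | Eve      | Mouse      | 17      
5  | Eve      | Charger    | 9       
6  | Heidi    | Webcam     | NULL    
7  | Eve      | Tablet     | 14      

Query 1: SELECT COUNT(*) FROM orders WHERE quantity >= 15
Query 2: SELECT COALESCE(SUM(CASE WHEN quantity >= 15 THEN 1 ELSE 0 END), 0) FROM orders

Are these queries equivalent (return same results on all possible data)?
Yes, equivalent

Both queries return: [(3,)]

Reason: COUNT with WHERE vs conditional SUM (COALESCE handles empty-table NULL)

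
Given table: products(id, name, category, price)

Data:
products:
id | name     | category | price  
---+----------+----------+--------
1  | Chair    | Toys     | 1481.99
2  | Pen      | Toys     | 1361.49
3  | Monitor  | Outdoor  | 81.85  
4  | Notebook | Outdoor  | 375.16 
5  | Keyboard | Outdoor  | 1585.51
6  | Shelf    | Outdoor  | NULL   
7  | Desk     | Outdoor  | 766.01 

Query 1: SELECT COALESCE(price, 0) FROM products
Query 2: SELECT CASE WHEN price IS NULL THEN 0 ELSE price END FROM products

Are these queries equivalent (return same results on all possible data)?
Yes, equivalent

Both queries return: [(0,), (81.85,), (375.16,), (766.01,), (1361.49,), (1481.99,), (1585.51,)]

Reason: COALESCE vs CASE for NULL handling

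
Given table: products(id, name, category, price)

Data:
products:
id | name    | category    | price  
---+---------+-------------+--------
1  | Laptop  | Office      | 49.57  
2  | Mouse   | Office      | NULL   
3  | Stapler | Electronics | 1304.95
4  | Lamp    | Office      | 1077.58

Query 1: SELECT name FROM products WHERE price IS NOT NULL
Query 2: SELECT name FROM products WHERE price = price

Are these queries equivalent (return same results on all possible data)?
Yes, equivalent

Both queries return: [('Lamp',), ('Laptop',), ('Stapler',)]

Reason: IS NOT NULL vs self-equality (both exclude NULLs)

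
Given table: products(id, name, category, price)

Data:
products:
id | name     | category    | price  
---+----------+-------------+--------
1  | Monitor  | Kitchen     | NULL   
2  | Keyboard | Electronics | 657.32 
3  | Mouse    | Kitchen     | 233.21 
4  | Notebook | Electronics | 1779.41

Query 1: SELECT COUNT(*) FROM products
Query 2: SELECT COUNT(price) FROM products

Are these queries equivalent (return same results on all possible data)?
No, not equivalent

Query 1 returns: [(4,)]
Query 2 returns: [(3,)]

Reason: COUNT(*) includes NULLs, COUNT(column) excludes them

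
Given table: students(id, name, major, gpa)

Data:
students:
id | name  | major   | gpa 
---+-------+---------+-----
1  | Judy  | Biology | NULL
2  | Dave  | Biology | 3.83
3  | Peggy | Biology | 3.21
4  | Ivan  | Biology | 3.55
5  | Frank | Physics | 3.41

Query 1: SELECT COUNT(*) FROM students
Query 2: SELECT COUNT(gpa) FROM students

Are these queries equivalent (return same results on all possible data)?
No, not equivalent

Query 1 returns: [(5,)]
Query 2 returns: [(4,)]

Reason: COUNT(*) includes NULLs, COUNT(column) excludes them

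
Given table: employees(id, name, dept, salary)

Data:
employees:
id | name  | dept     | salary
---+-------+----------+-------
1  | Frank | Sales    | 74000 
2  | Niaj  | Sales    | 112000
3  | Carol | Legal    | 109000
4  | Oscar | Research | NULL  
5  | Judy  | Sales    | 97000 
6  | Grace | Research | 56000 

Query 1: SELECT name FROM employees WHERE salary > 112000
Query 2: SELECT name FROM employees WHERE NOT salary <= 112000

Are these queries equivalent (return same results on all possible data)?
Yes, equivalent

Both queries return: []

Reason: Both filter salary > 112000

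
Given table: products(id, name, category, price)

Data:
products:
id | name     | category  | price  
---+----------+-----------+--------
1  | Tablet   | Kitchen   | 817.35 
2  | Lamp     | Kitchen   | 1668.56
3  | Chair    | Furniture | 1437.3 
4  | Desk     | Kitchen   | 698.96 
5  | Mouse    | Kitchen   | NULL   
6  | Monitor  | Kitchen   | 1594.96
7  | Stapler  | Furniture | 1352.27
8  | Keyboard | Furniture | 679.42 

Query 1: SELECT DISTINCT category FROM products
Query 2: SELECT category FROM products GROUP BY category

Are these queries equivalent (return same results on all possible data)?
Yes, equivalent

Both queries return: [('Furniture',), ('Kitchen',)]

Reason: Both get unique categorys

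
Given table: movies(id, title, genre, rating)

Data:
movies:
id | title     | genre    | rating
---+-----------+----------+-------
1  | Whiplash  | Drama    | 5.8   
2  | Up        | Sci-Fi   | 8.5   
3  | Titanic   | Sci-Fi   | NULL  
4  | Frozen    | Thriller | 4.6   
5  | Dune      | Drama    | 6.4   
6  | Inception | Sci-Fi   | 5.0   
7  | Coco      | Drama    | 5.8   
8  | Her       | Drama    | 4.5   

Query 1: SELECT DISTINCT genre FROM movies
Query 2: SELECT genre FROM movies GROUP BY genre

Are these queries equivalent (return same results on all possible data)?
Yes, equivalent

Both queries return: [('Drama',), ('Sci-Fi',), ('Thriller',)]

Reason: Both get unique genres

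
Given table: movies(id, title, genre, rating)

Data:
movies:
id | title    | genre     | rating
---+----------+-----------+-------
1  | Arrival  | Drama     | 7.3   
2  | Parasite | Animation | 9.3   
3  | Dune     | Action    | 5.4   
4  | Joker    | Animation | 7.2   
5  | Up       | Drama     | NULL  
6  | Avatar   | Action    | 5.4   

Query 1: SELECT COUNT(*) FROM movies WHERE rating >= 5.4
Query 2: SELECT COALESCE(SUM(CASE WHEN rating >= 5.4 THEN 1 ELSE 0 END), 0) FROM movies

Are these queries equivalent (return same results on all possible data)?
Yes, equivalent

Both queries return: [(5,)]

Reason: COUNT with WHERE vs conditional SUM (COALESCE handles empty-table NULL)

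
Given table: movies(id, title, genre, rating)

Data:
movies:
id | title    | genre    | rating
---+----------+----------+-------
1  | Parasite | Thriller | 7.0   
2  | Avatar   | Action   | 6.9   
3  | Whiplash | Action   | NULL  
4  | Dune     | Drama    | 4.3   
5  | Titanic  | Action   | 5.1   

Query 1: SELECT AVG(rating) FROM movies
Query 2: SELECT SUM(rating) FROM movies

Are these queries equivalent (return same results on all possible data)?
No, not equivalent

Query 1 returns: [(5.825,)]
Query 2 returns: [(23.3,)]

Reason: AVG vs SUM give different aggregate values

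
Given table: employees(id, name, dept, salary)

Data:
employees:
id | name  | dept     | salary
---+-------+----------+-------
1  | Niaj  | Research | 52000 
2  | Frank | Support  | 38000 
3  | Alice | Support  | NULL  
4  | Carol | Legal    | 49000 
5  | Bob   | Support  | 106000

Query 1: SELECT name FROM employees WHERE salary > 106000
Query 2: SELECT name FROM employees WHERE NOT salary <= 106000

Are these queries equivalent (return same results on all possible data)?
Yes, equivalent

Both queries return: []

Reason: Both filter salary > 106000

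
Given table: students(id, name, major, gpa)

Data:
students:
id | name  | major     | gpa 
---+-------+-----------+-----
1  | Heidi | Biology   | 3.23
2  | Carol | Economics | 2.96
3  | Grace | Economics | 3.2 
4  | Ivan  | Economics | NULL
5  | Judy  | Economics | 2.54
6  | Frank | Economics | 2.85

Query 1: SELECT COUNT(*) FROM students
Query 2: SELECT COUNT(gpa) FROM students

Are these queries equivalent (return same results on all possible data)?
No, not equivalent

Query 1 returns: [(6,)]
Query 2 returns: [(5,)]

Reason: COUNT(*) includes NULLs, COUNT(column) excludes them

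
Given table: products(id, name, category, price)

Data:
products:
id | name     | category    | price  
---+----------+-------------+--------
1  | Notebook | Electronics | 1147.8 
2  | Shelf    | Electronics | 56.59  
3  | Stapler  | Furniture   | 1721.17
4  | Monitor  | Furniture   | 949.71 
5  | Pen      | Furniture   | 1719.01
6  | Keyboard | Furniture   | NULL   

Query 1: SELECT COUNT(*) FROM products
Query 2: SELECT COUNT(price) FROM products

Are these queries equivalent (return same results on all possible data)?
No, not equivalent

Query 1 returns: [(6,)]
Query 2 returns: [(5,)]

Reason: COUNT(*) includes NULLs, COUNT(column) excludes them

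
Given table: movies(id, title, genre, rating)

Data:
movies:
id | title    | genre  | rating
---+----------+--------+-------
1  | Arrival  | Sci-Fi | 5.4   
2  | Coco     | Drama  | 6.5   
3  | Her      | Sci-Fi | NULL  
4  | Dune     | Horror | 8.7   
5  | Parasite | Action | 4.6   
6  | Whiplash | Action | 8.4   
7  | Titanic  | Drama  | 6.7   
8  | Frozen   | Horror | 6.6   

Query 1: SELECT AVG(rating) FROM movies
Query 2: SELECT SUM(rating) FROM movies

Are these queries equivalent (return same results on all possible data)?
No, not equivalent

Query 1 returns: [(6.7,)]
Query 2 returns: [(46.9,)]

Reason: AVG vs SUM give different aggregate values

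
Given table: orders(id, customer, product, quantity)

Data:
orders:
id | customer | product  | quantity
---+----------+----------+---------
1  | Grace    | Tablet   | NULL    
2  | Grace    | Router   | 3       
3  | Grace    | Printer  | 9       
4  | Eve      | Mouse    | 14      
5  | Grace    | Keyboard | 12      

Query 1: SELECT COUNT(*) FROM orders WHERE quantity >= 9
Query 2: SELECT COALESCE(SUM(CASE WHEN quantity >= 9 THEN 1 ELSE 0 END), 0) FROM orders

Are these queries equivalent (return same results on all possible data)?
Yes, equivalent

Both queries return: [(3,)]

Reason: COUNT with WHERE vs conditional SUM (COALESCE handles empty-table NULL)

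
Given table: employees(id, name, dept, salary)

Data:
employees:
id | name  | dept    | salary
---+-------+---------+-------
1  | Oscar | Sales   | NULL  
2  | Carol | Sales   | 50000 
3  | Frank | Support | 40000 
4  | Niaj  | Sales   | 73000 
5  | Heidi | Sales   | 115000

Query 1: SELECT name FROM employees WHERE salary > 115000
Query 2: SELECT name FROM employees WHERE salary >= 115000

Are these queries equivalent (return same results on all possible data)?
No, not equivalent

Query 1 returns: []
Query 2 returns: [('Heidi',)]

Reason: > vs >= gives different results when salary = 115000 exists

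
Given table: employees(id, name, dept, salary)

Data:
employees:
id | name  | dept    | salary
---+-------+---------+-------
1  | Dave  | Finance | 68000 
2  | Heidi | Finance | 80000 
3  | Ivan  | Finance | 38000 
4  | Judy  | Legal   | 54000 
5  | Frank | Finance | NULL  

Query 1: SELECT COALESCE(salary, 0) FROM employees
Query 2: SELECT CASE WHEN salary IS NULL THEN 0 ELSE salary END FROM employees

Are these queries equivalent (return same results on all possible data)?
Yes, equivalent

Both queries return: [(0,), (38000,), (54000,), (68000,), (80000,)]

Reason: COALESCE vs CASE for NULL handling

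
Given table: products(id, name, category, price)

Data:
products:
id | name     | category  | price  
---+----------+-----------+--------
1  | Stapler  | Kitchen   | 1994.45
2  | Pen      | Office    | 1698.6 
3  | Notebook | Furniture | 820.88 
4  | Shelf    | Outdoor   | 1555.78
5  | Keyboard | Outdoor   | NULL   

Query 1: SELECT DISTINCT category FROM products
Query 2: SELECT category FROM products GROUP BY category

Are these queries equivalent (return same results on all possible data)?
Yes, equivalent

Both queries return: [('Furniture',), ('Kitchen',), ('Office',), ('Outdoor',)]

Reason: Both get unique categorys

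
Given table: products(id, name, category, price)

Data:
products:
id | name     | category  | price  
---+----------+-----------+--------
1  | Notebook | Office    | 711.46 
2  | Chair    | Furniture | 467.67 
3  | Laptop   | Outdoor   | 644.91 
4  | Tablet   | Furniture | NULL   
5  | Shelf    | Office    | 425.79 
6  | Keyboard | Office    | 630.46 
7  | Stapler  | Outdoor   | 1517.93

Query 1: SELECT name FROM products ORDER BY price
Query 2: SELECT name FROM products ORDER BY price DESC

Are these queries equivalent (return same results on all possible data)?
No, not equivalent

Query 1 returns: [('Tablet',), ('Shelf',), ('Chair',), ('Keyboard',), ('Laptop',), ('Notebook',), ('Stapler',)]
Query 2 returns: [('Stapler',), ('Notebook',), ('Laptop',), ('Keyboard',), ('Chair',), ('Shelf',), ('Tablet',)]

Reason: ASC vs DESC gives opposite ordering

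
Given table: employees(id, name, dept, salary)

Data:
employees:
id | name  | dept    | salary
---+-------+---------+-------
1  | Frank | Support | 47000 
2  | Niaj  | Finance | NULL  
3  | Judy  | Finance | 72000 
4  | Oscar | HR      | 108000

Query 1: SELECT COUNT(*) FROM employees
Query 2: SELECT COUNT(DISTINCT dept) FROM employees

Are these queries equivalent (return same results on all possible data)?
No, not equivalent

Query 1 returns: [(4,)]
Query 2 returns: [(3,)]

Reason: COUNT(*) counts rows, COUNT(DISTINCT dept) counts unique depts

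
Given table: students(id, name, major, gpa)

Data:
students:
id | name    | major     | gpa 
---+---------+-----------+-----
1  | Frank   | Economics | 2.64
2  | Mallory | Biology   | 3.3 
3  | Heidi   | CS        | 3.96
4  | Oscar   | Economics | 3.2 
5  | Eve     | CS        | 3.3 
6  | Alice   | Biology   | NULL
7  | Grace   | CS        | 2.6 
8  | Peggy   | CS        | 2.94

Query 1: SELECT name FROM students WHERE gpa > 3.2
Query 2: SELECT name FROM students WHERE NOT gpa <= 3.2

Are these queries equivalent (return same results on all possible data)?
Yes, equivalent

Both queries return: [('Eve',), ('Heidi',), ('Mallory',)]

Reason: Both filter gpa > 3.2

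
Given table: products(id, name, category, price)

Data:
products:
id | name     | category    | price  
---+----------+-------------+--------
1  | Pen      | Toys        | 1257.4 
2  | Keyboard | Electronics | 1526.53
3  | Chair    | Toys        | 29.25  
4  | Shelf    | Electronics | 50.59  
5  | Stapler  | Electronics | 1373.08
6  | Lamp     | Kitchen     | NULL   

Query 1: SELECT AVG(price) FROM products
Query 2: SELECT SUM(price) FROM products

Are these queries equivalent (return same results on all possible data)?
No, not equivalent

Query 1 returns: [(847.3700000000001,)]
Query 2 returns: [(4236.85,)]

Reason: AVG vs SUM give different aggregate values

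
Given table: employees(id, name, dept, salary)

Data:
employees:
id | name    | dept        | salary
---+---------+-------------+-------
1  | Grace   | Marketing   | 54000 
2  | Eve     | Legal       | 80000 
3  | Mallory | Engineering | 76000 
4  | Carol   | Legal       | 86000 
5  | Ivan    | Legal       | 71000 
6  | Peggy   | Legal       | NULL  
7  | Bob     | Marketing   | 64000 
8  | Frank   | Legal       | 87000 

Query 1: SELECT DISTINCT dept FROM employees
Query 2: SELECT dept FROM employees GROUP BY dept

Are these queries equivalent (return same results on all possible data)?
Yes, equivalent

Both queries return: [('Engineering',), ('Legal',), ('Marketing',)]

Reason: Both get unique depts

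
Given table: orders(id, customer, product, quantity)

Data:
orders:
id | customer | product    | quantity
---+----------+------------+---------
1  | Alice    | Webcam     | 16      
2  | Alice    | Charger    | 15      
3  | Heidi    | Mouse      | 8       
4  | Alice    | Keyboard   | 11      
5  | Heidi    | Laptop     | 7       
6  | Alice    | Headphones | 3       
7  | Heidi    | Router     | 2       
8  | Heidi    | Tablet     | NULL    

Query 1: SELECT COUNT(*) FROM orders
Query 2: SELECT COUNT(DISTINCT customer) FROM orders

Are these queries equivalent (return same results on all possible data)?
No, not equivalent

Query 1 returns: [(8,)]
Query 2 returns: [(2,)]

Reason: COUNT(*) counts rows, COUNT(DISTINCT customer) counts unique customers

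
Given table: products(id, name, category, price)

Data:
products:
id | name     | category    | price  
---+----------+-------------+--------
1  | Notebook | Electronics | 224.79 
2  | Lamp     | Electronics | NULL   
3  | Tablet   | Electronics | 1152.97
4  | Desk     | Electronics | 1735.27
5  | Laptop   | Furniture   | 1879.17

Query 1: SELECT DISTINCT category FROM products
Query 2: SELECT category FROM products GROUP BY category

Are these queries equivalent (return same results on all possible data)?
Yes, equivalent

Both queries return: [('Electronics',), ('Furniture',)]

Reason: Both get unique categorys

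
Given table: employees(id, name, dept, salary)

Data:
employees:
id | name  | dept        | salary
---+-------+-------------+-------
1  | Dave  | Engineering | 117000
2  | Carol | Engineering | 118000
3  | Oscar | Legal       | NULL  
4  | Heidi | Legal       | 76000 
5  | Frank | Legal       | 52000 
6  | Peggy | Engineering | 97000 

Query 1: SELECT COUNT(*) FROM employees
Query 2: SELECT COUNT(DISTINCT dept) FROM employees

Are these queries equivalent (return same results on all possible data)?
No, not equivalent

Query 1 returns: [(6,)]
Query 2 returns: [(2,)]

Reason: COUNT(*) counts rows, COUNT(DISTINCT dept) counts unique depts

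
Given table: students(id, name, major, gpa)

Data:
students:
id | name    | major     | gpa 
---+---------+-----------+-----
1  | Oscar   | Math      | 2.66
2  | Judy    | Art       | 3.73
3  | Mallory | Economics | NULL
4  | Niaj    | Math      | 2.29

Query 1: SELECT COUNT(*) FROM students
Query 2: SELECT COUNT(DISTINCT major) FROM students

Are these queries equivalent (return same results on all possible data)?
No, not equivalent

Query 1 returns: [(4,)]
Query 2 returns: [(3,)]

Reason: COUNT(*) counts rows, COUNT(DISTINCT major) counts unique majors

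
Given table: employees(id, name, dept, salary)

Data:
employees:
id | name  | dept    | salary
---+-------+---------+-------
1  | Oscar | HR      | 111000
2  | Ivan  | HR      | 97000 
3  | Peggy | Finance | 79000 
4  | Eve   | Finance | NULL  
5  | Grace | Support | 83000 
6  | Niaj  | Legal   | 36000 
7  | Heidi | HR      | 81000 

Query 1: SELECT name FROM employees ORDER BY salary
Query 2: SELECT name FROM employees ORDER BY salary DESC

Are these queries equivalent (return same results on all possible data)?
No, not equivalent

Query 1 returns: [('Eve',), ('Niaj',), ('Peggy',), ('Heidi',), ('Grace',), ('Ivan',), ('Oscar',)]
Query 2 returns: [('Oscar',), ('Ivan',), ('Grace',), ('Heidi',), ('Peggy',), ('Niaj',), ('Eve',)]

Reason: ASC vs DESC gives opposite ordering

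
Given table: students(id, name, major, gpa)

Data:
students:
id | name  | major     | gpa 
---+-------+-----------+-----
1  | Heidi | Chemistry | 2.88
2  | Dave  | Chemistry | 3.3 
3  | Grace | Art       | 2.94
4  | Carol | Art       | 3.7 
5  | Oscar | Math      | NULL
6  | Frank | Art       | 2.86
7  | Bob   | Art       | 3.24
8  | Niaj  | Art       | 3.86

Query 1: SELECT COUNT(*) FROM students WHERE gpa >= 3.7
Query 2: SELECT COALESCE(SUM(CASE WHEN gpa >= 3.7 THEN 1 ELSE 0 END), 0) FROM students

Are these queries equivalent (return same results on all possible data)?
Yes, equivalent

Both queries return: [(2,)]

Reason: COUNT with WHERE vs conditional SUM (COALESCE handles empty-table NULL)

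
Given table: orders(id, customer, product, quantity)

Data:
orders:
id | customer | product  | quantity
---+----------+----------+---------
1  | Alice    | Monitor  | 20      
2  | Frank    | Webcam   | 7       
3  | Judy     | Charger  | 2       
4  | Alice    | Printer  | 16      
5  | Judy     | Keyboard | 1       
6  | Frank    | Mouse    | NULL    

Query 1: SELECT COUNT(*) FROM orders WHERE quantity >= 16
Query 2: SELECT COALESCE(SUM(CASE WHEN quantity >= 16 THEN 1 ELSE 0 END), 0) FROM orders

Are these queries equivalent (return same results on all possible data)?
Yes, equivalent

Both queries return: [(2,)]

Reason: COUNT with WHERE vs conditional SUM (COALESCE handles empty-table NULL)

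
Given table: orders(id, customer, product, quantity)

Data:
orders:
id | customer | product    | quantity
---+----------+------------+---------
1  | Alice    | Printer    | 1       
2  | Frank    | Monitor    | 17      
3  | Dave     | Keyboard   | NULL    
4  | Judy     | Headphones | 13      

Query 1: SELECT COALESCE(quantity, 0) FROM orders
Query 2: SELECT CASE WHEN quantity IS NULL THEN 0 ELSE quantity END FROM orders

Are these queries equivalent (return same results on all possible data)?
Yes, equivalent

Both queries return: [(0,), (1,), (13,), (17,)]

Reason: COALESCE vs CASE for NULL handling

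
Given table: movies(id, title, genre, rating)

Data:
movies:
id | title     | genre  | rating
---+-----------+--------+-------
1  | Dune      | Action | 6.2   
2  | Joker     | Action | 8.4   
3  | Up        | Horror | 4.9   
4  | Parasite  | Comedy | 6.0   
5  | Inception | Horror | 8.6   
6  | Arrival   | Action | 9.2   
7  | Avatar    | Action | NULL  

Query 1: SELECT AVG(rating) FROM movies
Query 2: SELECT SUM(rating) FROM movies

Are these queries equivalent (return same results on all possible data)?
No, not equivalent

Query 1 returns: [(7.216666666666666,)]
Query 2 returns: [(43.3,)]

Reason: AVG vs SUM give different aggregate values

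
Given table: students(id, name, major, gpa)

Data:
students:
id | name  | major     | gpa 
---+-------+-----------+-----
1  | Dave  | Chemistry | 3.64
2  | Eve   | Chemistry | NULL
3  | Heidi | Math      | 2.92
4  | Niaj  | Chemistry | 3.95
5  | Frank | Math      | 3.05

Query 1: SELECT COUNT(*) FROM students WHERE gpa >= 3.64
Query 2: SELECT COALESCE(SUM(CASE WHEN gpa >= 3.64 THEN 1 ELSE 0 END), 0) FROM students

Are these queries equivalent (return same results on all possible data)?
Yes, equivalent

Both queries return: [(2,)]

Reason: COUNT with WHERE vs conditional SUM (COALESCE handles empty-table NULL)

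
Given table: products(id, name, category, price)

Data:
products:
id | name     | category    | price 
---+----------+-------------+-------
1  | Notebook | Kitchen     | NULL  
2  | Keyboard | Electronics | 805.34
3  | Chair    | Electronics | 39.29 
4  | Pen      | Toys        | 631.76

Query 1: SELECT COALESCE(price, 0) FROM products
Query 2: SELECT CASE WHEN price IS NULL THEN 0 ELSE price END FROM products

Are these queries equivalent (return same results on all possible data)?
Yes, equivalent

Both queries return: [(0,), (39.29,), (631.76,), (805.34,)]

Reason: COALESCE vs CASE for NULL handling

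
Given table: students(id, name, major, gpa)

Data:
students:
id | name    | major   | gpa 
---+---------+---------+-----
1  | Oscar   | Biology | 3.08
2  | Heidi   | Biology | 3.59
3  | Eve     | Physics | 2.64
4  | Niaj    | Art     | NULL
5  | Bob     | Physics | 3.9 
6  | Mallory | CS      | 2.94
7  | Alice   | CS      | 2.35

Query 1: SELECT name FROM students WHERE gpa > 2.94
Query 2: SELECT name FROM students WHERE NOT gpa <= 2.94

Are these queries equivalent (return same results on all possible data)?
Yes, equivalent

Both queries return: [('Bob',), ('Heidi',), ('Oscar',)]

Reason: Both filter gpa > 2.94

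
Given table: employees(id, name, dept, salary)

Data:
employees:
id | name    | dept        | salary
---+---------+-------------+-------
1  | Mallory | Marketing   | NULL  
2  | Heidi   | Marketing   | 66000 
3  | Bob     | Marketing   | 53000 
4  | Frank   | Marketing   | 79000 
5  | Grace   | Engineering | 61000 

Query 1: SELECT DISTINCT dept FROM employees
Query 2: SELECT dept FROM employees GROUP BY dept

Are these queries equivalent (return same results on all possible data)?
Yes, equivalent

Both queries return: [('Engineering',), ('Marketing',)]

Reason: Both get unique depts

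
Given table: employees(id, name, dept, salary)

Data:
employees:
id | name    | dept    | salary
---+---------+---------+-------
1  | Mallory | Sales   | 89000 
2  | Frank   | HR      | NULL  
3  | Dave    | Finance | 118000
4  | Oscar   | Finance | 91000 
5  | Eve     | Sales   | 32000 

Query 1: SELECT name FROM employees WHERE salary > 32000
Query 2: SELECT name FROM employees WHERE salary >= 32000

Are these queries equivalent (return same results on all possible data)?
No, not equivalent

Query 1 returns: [('Mallory',), ('Dave',), ('Oscar',)]
Query 2 returns: [('Mallory',), ('Dave',), ('Oscar',), ('Eve',)]

Reason: > vs >= gives different results when salary = 32000 exists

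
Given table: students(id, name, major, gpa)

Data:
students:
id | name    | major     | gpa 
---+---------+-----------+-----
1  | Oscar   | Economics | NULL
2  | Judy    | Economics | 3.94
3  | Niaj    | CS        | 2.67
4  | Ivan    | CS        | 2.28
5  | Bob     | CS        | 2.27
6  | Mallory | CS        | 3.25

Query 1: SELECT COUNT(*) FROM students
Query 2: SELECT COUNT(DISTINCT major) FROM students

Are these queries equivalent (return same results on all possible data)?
No, not equivalent

Query 1 returns: [(6,)]
Query 2 returns: [(2,)]

Reason: COUNT(*) counts rows, COUNT(DISTINCT major) counts unique majors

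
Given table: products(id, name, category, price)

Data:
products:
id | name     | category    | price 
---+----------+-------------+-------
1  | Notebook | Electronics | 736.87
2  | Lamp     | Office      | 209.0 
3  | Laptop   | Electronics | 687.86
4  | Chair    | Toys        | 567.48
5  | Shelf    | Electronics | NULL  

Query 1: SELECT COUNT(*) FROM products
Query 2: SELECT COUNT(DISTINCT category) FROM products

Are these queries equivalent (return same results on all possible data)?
No, not equivalent

Query 1 returns: [(5,)]
Query 2 returns: [(3,)]

Reason: COUNT(*) counts rows, COUNT(DISTINCT category) counts unique categorys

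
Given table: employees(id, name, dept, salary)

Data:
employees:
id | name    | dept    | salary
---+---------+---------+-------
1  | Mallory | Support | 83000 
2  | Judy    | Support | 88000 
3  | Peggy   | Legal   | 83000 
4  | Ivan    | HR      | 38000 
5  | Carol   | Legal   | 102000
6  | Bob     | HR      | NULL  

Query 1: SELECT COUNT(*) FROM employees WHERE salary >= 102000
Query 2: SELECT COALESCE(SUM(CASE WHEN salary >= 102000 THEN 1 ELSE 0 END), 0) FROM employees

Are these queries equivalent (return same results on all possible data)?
Yes, equivalent

Both queries return: [(1,)]

Reason: COUNT with WHERE vs conditional SUM (COALESCE handles empty-table NULL)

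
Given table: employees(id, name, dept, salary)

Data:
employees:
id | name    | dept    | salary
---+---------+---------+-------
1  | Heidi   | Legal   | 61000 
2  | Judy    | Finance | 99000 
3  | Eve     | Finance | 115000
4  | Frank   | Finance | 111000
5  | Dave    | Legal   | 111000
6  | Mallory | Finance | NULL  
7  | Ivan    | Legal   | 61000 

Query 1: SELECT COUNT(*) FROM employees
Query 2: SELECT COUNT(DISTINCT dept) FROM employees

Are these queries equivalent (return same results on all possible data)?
No, not equivalent

Query 1 returns: [(7,)]
Query 2 returns: [(2,)]

Reason: COUNT(*) counts rows, COUNT(DISTINCT dept) counts unique depts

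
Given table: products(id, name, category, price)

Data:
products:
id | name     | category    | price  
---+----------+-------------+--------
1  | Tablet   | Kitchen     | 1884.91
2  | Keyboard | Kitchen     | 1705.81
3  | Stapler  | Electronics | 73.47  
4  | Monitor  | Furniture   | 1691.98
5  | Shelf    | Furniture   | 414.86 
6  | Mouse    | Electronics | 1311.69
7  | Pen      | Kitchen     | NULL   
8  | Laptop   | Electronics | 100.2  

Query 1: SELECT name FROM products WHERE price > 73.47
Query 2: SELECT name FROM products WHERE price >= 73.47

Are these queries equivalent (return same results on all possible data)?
No, not equivalent

Query 1 returns: [('Tablet',), ('Keyboard',), ('Monitor',), ('Shelf',), ('Mouse',), ('Laptop',)]
Query 2 returns: [('Tablet',), ('Keyboard',), ('Stapler',), ('Monitor',), ('Shelf',), ('Mouse',), ('Laptop',)]

Reason: > vs >= gives different results when price = 73.47 exists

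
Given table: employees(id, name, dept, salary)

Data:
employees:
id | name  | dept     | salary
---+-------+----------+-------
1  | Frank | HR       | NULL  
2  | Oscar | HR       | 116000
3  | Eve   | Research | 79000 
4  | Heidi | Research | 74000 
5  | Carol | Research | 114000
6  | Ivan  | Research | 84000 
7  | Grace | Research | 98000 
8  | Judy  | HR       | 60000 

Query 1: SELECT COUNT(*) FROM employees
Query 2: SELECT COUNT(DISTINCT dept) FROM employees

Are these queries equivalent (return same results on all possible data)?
No, not equivalent

Query 1 returns: [(8,)]
Query 2 returns: [(2,)]

Reason: COUNT(*) counts rows, COUNT(DISTINCT dept) counts unique depts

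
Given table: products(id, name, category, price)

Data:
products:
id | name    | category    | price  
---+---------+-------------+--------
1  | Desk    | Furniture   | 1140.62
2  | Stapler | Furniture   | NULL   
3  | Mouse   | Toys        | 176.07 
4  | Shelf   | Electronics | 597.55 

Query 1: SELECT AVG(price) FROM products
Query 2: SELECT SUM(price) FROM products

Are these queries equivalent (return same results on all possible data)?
No, not equivalent

Query 1 returns: [(638.0799999999999,)]
Query 2 returns: [(1914.2399999999998,)]

Reason: AVG vs SUM give different aggregate values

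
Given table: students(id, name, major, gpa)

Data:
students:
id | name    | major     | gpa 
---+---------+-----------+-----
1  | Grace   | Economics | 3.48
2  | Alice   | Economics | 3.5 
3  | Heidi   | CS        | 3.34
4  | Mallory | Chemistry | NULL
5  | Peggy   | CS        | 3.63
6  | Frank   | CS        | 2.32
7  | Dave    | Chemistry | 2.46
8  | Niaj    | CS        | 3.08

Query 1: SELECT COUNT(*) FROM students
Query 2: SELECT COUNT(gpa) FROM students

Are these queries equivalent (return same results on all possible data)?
No, not equivalent

Query 1 returns: [(8,)]
Query 2 returns: [(7,)]

Reason: COUNT(*) includes NULLs, COUNT(column) excludes them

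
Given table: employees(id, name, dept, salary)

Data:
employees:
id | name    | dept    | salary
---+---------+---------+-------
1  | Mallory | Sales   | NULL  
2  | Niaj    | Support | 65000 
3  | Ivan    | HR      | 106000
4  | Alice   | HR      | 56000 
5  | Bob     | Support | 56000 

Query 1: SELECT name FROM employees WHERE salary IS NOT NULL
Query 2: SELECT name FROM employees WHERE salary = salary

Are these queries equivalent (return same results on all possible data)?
Yes, equivalent

Both queries return: [('Alice',), ('Bob',), ('Ivan',), ('Niaj',)]

Reason: IS NOT NULL vs self-equality (both exclude NULLs)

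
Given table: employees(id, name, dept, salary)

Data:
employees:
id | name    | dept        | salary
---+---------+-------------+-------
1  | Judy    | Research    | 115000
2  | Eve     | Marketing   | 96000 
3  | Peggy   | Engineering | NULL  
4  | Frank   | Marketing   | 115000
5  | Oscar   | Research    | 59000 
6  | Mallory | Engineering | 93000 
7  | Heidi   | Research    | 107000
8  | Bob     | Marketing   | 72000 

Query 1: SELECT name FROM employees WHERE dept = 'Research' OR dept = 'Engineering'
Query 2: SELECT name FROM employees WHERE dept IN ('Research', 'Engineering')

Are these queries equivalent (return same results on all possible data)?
Yes, equivalent

Both queries return: [('Heidi',), ('Judy',), ('Mallory',), ('Oscar',), ('Peggy',)]

Reason: OR vs IN are equivalent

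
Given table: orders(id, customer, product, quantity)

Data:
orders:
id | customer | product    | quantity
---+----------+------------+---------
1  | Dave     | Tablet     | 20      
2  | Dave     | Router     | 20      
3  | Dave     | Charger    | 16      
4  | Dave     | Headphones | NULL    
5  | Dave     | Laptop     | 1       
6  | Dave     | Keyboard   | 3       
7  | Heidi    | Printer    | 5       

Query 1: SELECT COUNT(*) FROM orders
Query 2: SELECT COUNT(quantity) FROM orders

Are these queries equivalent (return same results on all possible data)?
No, not equivalent

Query 1 returns: [(7,)]
Query 2 returns: [(6,)]

Reason: COUNT(*) includes NULLs, COUNT(column) excludes them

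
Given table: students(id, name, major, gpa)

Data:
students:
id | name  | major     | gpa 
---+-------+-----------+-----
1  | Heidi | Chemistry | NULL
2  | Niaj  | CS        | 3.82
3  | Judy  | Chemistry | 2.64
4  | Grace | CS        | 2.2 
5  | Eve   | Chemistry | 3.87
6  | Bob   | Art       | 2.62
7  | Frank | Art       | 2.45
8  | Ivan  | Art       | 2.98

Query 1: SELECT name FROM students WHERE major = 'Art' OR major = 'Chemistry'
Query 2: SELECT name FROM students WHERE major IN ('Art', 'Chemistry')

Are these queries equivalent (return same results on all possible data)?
Yes, equivalent

Both queries return: [('Bob',), ('Eve',), ('Frank',), ('Heidi',), ('Ivan',), ('Judy',)]

Reason: OR vs IN are equivalent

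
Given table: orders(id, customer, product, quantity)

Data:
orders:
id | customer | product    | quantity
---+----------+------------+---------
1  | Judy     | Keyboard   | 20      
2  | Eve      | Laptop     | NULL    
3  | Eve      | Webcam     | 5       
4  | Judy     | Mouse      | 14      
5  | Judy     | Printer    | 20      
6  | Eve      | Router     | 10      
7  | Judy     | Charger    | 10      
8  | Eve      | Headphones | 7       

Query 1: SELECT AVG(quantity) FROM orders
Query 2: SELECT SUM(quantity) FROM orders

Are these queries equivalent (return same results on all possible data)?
No, not equivalent

Query 1 returns: [(12.285714285714286,)]
Query 2 returns: [(86,)]

Reason: AVG vs SUM give different aggregate values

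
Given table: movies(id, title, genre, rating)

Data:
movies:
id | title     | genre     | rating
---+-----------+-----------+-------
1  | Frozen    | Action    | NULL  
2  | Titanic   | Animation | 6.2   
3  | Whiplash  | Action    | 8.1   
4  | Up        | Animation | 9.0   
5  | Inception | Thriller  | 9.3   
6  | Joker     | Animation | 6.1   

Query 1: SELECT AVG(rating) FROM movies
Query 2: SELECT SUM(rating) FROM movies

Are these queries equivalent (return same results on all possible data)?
No, not equivalent

Query 1 returns: [(7.74,)]
Query 2 returns: [(38.7,)]

Reason: AVG vs SUM give different aggregate values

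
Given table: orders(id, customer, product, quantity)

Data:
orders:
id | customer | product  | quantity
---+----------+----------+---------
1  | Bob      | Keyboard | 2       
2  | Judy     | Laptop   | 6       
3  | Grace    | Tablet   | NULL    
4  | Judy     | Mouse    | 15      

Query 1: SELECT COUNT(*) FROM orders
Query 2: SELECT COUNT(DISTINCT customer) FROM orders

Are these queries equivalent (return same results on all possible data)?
No, not equivalent

Query 1 returns: [(4,)]
Query 2 returns: [(3,)]

Reason: COUNT(*) counts rows, COUNT(DISTINCT customer) counts unique customers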